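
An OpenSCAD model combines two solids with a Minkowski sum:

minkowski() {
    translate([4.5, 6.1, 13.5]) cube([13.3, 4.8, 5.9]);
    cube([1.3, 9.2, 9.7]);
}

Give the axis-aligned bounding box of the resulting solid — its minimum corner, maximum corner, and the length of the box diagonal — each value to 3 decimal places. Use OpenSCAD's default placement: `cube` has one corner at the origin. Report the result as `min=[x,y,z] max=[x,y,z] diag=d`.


min=[4.500,6.100,13.500] max=[19.100,20.100,29.100] diag=25.544

A = translate([4.5, 6.1, 13.5]) cube([13.3, 4.8, 5.9]) → bbox [4.5,6.1,13.5] .. [17.8,10.9,19.4]
B = cube([1.3, 9.2, 9.7]) → bbox [0,0,0] .. [1.3,9.2,9.7]
lo = A.lo+B.lo = [4.5+0, 6.1+0, 13.5+0] = [4.500,6.100,13.500]
hi = A.hi+B.hi = [17.8+1.3, 10.9+9.2, 19.4+9.7] = [19.100,20.100,29.100]
diag = √(14.6²+14²+15.6²) = √652.52 = 25.544


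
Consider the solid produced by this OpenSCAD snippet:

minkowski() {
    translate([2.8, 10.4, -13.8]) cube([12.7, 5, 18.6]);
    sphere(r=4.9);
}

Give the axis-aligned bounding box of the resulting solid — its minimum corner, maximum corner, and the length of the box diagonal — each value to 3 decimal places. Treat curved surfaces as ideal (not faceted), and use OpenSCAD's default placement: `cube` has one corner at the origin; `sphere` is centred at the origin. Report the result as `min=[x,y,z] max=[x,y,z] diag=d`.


min=[-2.100,5.500,-18.700] max=[20.400,20.300,9.700] diag=39.139

A = translate([2.8, 10.4, -13.8]) cube([12.7, 5, 18.6]) → bbox [2.8,10.4,-13.8] .. [15.5,15.4,4.8]
B = sphere(r=4.9) → bbox [-4.9,-4.9,-4.9] .. [4.9,4.9,4.9]
lo = A.lo+B.lo = [2.8-4.9, 10.4-4.9, -13.8-4.9] = [-2.100,5.500,-18.700]
hi = A.hi+B.hi = [15.5+4.9, 15.4+4.9, 4.8+4.9] = [20.400,20.300,9.700]
diag = √(22.5²+14.8²+28.4²) = √1531.85 = 39.139


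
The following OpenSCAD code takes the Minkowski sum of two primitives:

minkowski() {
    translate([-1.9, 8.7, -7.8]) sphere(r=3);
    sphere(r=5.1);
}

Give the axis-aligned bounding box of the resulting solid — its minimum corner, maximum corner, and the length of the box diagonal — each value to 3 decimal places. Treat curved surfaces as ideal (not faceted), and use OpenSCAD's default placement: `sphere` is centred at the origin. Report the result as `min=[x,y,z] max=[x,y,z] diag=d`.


min=[-10.000,0.600,-15.900] max=[6.200,16.800,0.300] diag=28.059

A = translate([-1.9, 8.7, -7.8]) sphere(r=3) → bbox [-4.9,5.7,-10.8] .. [1.1,11.7,-4.8]
B = sphere(r=5.1) → bbox [-5.1,-5.1,-5.1] .. [5.1,5.1,5.1]
lo = A.lo+B.lo = [-4.9-5.1, 5.7-5.1, -10.8-5.1] = [-10.000,0.600,-15.900]
hi = A.hi+B.hi = [1.1+5.1, 11.7+5.1, -4.8+5.1] = [6.200,16.800,0.300]
diag = √(16.2²+16.2²+16.2²) = √787.32 = 28.059


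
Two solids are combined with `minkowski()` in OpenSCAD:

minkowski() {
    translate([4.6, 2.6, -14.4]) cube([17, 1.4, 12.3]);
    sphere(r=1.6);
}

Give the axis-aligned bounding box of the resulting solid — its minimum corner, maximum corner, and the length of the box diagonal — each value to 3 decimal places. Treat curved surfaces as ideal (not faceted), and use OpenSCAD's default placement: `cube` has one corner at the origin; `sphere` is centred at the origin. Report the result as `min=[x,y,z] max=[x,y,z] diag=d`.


A = translate([4.6, 2.6, -14.4]) cube([17, 1.4, 12.3]) → bbox [4.6,2.6,-14.4] .. [21.6,4,-2.1]
B = sphere(r=1.6) → bbox [-1.6,-1.6,-1.6] .. [1.6,1.6,1.6]
lo = A.lo+B.lo = [4.6-1.6, 2.6-1.6, -14.4-1.6] = [3.000,1.000,-16.000]
hi = A.hi+B.hi = [21.6+1.6, 4+1.6, -2.1+1.6] = [23.200,5.600,-0.500]
diag = √(20.2²+4.6²+15.5²) = √669.45 = 25.874

min=[3.000,1.000,-16.000] max=[23.200,5.600,-0.500] diag=25.874


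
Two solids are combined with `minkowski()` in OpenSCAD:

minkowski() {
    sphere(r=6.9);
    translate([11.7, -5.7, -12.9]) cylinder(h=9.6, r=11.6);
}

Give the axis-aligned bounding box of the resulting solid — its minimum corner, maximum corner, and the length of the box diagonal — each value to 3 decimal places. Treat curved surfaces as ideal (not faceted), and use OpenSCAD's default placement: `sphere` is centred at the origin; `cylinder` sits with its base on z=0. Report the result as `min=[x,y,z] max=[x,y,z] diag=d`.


min=[-6.800,-24.200,-19.800] max=[30.200,12.800,3.600] diag=57.320

A = translate([11.7, -5.7, -12.9]) cylinder(h=9.6, r=11.6) → bbox [0.1,-17.3,-12.9] .. [23.3,5.9,-3.3]
B = sphere(r=6.9) → bbox [-6.9,-6.9,-6.9] .. [6.9,6.9,6.9]
lo = A.lo+B.lo = [0.1-6.9, -17.3-6.9, -12.9-6.9] = [-6.800,-24.200,-19.800]
hi = A.hi+B.hi = [23.3+6.9, 5.9+6.9, -3.3+6.9] = [30.200,12.800,3.600]
diag = √(37²+37²+23.4²) = √3285.56 = 57.320


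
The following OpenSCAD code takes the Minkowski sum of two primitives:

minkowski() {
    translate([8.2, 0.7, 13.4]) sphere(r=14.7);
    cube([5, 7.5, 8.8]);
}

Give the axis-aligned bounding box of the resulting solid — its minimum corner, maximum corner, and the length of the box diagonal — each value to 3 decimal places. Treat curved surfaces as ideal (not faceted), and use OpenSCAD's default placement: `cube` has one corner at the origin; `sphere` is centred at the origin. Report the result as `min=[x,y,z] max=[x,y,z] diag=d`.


min=[-6.500,-14.000,-1.300] max=[27.900,22.900,36.900] diag=63.279

A = translate([8.2, 0.7, 13.4]) sphere(r=14.7) → bbox [-6.5,-14,-1.3] .. [22.9,15.4,28.1]
B = cube([5, 7.5, 8.8]) → bbox [0,0,0] .. [5,7.5,8.8]
lo = A.lo+B.lo = [-6.5+0, -14+0, -1.3+0] = [-6.500,-14.000,-1.300]
hi = A.hi+B.hi = [22.9+5, 15.4+7.5, 28.1+8.8] = [27.900,22.900,36.900]
diag = √(34.4²+36.9²+38.2²) = √4004.21 = 63.279


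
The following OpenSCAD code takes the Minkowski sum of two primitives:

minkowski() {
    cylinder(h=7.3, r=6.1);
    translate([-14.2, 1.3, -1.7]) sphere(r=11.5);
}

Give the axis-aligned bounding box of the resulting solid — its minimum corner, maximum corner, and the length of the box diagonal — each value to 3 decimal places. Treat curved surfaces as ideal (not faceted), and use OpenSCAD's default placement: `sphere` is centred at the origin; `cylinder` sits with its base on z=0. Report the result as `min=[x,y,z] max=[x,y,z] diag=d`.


A = translate([-14.2, 1.3, -1.7]) sphere(r=11.5) → bbox [-25.7,-10.2,-13.2] .. [-2.7,12.8,9.8]
B = cylinder(h=7.3, r=6.1) → bbox [-6.1,-6.1,0] .. [6.1,6.1,7.3]
lo = A.lo+B.lo = [-25.7-6.1, -10.2-6.1, -13.2+0] = [-31.800,-16.300,-13.200]
hi = A.hi+B.hi = [-2.7+6.1, 12.8+6.1, 9.8+7.3] = [3.400,18.900,17.100]
diag = √(35.2²+35.2²+30.3²) = √3396.17 = 58.277

min=[-31.800,-16.300,-13.200] max=[3.400,18.900,17.100] diag=58.277


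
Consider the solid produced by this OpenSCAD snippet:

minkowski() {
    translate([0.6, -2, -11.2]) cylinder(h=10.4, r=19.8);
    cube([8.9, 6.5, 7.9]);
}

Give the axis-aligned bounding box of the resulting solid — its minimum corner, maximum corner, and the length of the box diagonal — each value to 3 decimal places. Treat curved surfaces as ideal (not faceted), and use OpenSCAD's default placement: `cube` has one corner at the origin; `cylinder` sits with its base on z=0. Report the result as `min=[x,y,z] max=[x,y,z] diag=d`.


A = translate([0.6, -2, -11.2]) cylinder(h=10.4, r=19.8) → bbox [-19.2,-21.8,-11.2] .. [20.4,17.8,-0.8]
B = cube([8.9, 6.5, 7.9]) → bbox [0,0,0] .. [8.9,6.5,7.9]
lo = A.lo+B.lo = [-19.2+0, -21.8+0, -11.2+0] = [-19.200,-21.800,-11.200]
hi = A.hi+B.hi = [20.4+8.9, 17.8+6.5, -0.8+7.9] = [29.300,24.300,7.100]
diag = √(48.5²+46.1²+18.3²) = √4812.35 = 69.371

min=[-19.200,-21.800,-11.200] max=[29.300,24.300,7.100] diag=69.371


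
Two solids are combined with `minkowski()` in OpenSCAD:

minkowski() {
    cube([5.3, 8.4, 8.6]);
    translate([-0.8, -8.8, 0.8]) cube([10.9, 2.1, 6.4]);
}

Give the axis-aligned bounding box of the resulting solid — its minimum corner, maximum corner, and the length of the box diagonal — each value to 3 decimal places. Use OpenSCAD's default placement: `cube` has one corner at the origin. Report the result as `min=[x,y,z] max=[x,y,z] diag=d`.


min=[-0.800,-8.800,0.800] max=[15.400,1.700,15.800] diag=24.448

A = translate([-0.8, -8.8, 0.8]) cube([10.9, 2.1, 6.4]) → bbox [-0.8,-8.8,0.8] .. [10.1,-6.7,7.2]
B = cube([5.3, 8.4, 8.6]) → bbox [0,0,0] .. [5.3,8.4,8.6]
lo = A.lo+B.lo = [-0.8+0, -8.8+0, 0.8+0] = [-0.800,-8.800,0.800]
hi = A.hi+B.hi = [10.1+5.3, -6.7+8.4, 7.2+8.6] = [15.400,1.700,15.800]
diag = √(16.2²+10.5²+15²) = √597.69 = 24.448


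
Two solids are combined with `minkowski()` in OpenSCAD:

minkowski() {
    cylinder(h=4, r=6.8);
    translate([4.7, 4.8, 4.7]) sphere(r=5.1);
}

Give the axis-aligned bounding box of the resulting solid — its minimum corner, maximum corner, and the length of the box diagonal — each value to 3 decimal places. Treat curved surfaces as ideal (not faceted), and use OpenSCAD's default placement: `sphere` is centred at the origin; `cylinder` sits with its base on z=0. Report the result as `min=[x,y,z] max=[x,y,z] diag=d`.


min=[-7.200,-7.100,-0.400] max=[16.600,16.700,13.800] diag=36.531

A = translate([4.7, 4.8, 4.7]) sphere(r=5.1) → bbox [-0.4,-0.3,-0.4] .. [9.8,9.9,9.8]
B = cylinder(h=4, r=6.8) → bbox [-6.8,-6.8,0] .. [6.8,6.8,4]
lo = A.lo+B.lo = [-0.4-6.8, -0.3-6.8, -0.4+0] = [-7.200,-7.100,-0.400]
hi = A.hi+B.hi = [9.8+6.8, 9.9+6.8, 9.8+4] = [16.600,16.700,13.800]
diag = √(23.8²+23.8²+14.2²) = √1334.52 = 36.531


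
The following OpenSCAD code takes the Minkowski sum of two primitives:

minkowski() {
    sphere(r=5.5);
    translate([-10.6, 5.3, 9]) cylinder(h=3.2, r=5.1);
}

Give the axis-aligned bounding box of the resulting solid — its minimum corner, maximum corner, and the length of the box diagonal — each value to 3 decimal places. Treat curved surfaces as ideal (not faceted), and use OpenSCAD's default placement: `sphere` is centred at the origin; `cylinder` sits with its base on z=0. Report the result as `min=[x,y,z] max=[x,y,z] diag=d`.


min=[-21.200,-5.300,3.500] max=[0.000,15.900,17.700] diag=33.174

A = translate([-10.6, 5.3, 9]) cylinder(h=3.2, r=5.1) → bbox [-15.7,0.2,9] .. [-5.5,10.4,12.2]
B = sphere(r=5.5) → bbox [-5.5,-5.5,-5.5] .. [5.5,5.5,5.5]
lo = A.lo+B.lo = [-15.7-5.5, 0.2-5.5, 9-5.5] = [-21.200,-5.300,3.500]
hi = A.hi+B.hi = [-5.5+5.5, 10.4+5.5, 12.2+5.5] = [0.000,15.900,17.700]
diag = √(21.2²+21.2²+14.2²) = √1100.52 = 33.174


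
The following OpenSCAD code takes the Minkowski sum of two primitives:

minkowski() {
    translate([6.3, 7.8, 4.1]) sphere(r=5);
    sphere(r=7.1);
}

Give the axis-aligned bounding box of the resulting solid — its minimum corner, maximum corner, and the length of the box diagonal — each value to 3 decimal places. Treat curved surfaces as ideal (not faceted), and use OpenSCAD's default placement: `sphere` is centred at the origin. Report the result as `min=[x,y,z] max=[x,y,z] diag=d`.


A = translate([6.3, 7.8, 4.1]) sphere(r=5) → bbox [1.3,2.8,-0.9] .. [11.3,12.8,9.1]
B = sphere(r=7.1) → bbox [-7.1,-7.1,-7.1] .. [7.1,7.1,7.1]
lo = A.lo+B.lo = [1.3-7.1, 2.8-7.1, -0.9-7.1] = [-5.800,-4.300,-8.000]
hi = A.hi+B.hi = [11.3+7.1, 12.8+7.1, 9.1+7.1] = [18.400,19.900,16.200]
diag = √(24.2²+24.2²+24.2²) = √1756.92 = 41.916

min=[-5.800,-4.300,-8.000] max=[18.400,19.900,16.200] diag=41.916


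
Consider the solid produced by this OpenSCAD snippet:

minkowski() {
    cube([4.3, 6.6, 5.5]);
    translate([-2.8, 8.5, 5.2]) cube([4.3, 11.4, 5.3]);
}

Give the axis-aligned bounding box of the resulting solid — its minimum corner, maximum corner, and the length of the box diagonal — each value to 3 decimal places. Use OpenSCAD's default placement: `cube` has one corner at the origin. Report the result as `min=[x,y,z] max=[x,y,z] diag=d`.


A = translate([-2.8, 8.5, 5.2]) cube([4.3, 11.4, 5.3]) → bbox [-2.8,8.5,5.2] .. [1.5,19.9,10.5]
B = cube([4.3, 6.6, 5.5]) → bbox [0,0,0] .. [4.3,6.6,5.5]
lo = A.lo+B.lo = [-2.8+0, 8.5+0, 5.2+0] = [-2.800,8.500,5.200]
hi = A.hi+B.hi = [1.5+4.3, 19.9+6.6, 10.5+5.5] = [5.800,26.500,16.000]
diag = √(8.6²+18²+10.8²) = √514.6 = 22.685

min=[-2.800,8.500,5.200] max=[5.800,26.500,16.000] diag=22.685


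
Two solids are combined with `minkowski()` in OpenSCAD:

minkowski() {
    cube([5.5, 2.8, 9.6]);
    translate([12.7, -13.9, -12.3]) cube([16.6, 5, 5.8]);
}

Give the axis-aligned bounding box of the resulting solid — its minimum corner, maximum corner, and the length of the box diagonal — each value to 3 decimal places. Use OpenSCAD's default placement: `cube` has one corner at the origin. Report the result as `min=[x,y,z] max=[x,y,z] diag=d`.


A = translate([12.7, -13.9, -12.3]) cube([16.6, 5, 5.8]) → bbox [12.7,-13.9,-12.3] .. [29.3,-8.9,-6.5]
B = cube([5.5, 2.8, 9.6]) → bbox [0,0,0] .. [5.5,2.8,9.6]
lo = A.lo+B.lo = [12.7+0, -13.9+0, -12.3+0] = [12.700,-13.900,-12.300]
hi = A.hi+B.hi = [29.3+5.5, -8.9+2.8, -6.5+9.6] = [34.800,-6.100,3.100]
diag = √(22.1²+7.8²+15.4²) = √786.41 = 28.043

min=[12.700,-13.900,-12.300] max=[34.800,-6.100,3.100] diag=28.043


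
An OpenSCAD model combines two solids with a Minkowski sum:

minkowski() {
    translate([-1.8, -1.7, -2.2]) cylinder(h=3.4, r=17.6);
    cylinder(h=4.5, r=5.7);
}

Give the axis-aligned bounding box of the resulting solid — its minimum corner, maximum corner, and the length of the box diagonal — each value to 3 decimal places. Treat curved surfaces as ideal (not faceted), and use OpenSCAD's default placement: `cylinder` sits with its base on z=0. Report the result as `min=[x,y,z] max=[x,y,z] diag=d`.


A = translate([-1.8, -1.7, -2.2]) cylinder(h=3.4, r=17.6) → bbox [-19.4,-19.3,-2.2] .. [15.8,15.9,1.2]
B = cylinder(h=4.5, r=5.7) → bbox [-5.7,-5.7,0] .. [5.7,5.7,4.5]
lo = A.lo+B.lo = [-19.4-5.7, -19.3-5.7, -2.2+0] = [-25.100,-25.000,-2.200]
hi = A.hi+B.hi = [15.8+5.7, 15.9+5.7, 1.2+4.5] = [21.500,21.600,5.700]
diag = √(46.6²+46.6²+7.9²) = √4405.53 = 66.374

min=[-25.100,-25.000,-2.200] max=[21.500,21.600,5.700] diag=66.374


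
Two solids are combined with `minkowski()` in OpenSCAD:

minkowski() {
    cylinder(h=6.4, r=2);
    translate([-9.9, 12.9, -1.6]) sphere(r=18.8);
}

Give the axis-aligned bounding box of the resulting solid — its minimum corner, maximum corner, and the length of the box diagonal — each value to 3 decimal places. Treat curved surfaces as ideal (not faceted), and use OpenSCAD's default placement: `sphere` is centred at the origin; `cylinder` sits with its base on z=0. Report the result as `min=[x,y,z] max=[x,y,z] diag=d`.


A = translate([-9.9, 12.9, -1.6]) sphere(r=18.8) → bbox [-28.7,-5.9,-20.4] .. [8.9,31.7,17.2]
B = cylinder(h=6.4, r=2) → bbox [-2,-2,0] .. [2,2,6.4]
lo = A.lo+B.lo = [-28.7-2, -5.9-2, -20.4+0] = [-30.700,-7.900,-20.400]
hi = A.hi+B.hi = [8.9+2, 31.7+2, 17.2+6.4] = [10.900,33.700,23.600]
diag = √(41.6²+41.6²+44²) = √5397.12 = 73.465

min=[-30.700,-7.900,-20.400] max=[10.900,33.700,23.600] diag=73.465


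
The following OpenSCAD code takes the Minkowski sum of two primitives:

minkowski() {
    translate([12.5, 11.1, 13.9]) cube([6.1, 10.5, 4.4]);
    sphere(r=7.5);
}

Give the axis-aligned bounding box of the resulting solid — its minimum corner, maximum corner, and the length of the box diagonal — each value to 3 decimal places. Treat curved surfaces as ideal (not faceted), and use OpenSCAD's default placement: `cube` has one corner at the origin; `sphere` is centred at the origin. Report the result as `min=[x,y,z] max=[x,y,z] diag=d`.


min=[5.000,3.600,6.400] max=[26.100,29.100,25.800] diag=38.364

A = translate([12.5, 11.1, 13.9]) cube([6.1, 10.5, 4.4]) → bbox [12.5,11.1,13.9] .. [18.6,21.6,18.3]
B = sphere(r=7.5) → bbox [-7.5,-7.5,-7.5] .. [7.5,7.5,7.5]
lo = A.lo+B.lo = [12.5-7.5, 11.1-7.5, 13.9-7.5] = [5.000,3.600,6.400]
hi = A.hi+B.hi = [18.6+7.5, 21.6+7.5, 18.3+7.5] = [26.100,29.100,25.800]
diag = √(21.1²+25.5²+19.4²) = √1471.82 = 38.364


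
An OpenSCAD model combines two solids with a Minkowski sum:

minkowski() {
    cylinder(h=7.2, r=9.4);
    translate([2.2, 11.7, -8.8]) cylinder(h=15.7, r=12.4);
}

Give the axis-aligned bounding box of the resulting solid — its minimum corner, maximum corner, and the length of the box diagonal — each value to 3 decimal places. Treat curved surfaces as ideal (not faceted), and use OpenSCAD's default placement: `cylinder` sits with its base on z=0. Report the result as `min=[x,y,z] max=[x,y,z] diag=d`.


A = translate([2.2, 11.7, -8.8]) cylinder(h=15.7, r=12.4) → bbox [-10.2,-0.7,-8.8] .. [14.6,24.1,6.9]
B = cylinder(h=7.2, r=9.4) → bbox [-9.4,-9.4,0] .. [9.4,9.4,7.2]
lo = A.lo+B.lo = [-10.2-9.4, -0.7-9.4, -8.8+0] = [-19.600,-10.100,-8.800]
hi = A.hi+B.hi = [14.6+9.4, 24.1+9.4, 6.9+7.2] = [24.000,33.500,14.100]
diag = √(43.6²+43.6²+22.9²) = √4326.33 = 65.775

min=[-19.600,-10.100,-8.800] max=[24.000,33.500,14.100] diag=65.775


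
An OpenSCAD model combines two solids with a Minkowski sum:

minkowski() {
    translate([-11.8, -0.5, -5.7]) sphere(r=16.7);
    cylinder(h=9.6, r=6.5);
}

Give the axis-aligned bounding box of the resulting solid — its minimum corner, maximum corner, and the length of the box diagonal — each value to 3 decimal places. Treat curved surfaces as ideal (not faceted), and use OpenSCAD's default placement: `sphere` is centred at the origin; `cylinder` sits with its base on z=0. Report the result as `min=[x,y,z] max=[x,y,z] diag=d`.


A = translate([-11.8, -0.5, -5.7]) sphere(r=16.7) → bbox [-28.5,-17.2,-22.4] .. [4.9,16.2,11]
B = cylinder(h=9.6, r=6.5) → bbox [-6.5,-6.5,0] .. [6.5,6.5,9.6]
lo = A.lo+B.lo = [-28.5-6.5, -17.2-6.5, -22.4+0] = [-35.000,-23.700,-22.400]
hi = A.hi+B.hi = [4.9+6.5, 16.2+6.5, 11+9.6] = [11.400,22.700,20.600]
diag = √(46.4²+46.4²+43²) = √6154.92 = 78.453

min=[-35.000,-23.700,-22.400] max=[11.400,22.700,20.600] diag=78.453


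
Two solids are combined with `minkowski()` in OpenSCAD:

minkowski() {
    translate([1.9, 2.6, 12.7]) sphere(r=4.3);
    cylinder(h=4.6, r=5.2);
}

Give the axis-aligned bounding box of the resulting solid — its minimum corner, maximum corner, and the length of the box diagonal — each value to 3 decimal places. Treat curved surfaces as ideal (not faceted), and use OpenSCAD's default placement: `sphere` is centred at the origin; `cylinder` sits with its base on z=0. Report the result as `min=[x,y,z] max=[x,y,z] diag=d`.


A = translate([1.9, 2.6, 12.7]) sphere(r=4.3) → bbox [-2.4,-1.7,8.4] .. [6.2,6.9,17]
B = cylinder(h=4.6, r=5.2) → bbox [-5.2,-5.2,0] .. [5.2,5.2,4.6]
lo = A.lo+B.lo = [-2.4-5.2, -1.7-5.2, 8.4+0] = [-7.600,-6.900,8.400]
hi = A.hi+B.hi = [6.2+5.2, 6.9+5.2, 17+4.6] = [11.400,12.100,21.600]
diag = √(19²+19²+13.2²) = √896.24 = 29.937

min=[-7.600,-6.900,8.400] max=[11.400,12.100,21.600] diag=29.937


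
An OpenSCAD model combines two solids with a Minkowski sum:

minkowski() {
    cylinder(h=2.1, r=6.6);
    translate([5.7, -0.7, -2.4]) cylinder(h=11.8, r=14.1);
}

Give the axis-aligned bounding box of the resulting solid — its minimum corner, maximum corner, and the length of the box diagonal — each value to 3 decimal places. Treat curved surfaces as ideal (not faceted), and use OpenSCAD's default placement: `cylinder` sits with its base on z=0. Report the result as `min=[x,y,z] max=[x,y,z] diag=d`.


A = translate([5.7, -0.7, -2.4]) cylinder(h=11.8, r=14.1) → bbox [-8.4,-14.8,-2.4] .. [19.8,13.4,9.4]
B = cylinder(h=2.1, r=6.6) → bbox [-6.6,-6.6,0] .. [6.6,6.6,2.1]
lo = A.lo+B.lo = [-8.4-6.6, -14.8-6.6, -2.4+0] = [-15.000,-21.400,-2.400]
hi = A.hi+B.hi = [19.8+6.6, 13.4+6.6, 9.4+2.1] = [26.400,20.000,11.500]
diag = √(41.4²+41.4²+13.9²) = √3621.13 = 60.176

min=[-15.000,-21.400,-2.400] max=[26.400,20.000,11.500] diag=60.176


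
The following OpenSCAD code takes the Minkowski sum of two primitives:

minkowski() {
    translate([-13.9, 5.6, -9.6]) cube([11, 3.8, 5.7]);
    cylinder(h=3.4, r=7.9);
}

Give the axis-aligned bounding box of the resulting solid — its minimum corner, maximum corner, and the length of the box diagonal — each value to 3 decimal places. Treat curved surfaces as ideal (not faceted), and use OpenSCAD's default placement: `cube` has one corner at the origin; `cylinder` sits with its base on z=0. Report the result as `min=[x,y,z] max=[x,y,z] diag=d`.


min=[-21.800,-2.300,-9.600] max=[5.000,17.300,-0.500] diag=34.427

A = translate([-13.9, 5.6, -9.6]) cube([11, 3.8, 5.7]) → bbox [-13.9,5.6,-9.6] .. [-2.9,9.4,-3.9]
B = cylinder(h=3.4, r=7.9) → bbox [-7.9,-7.9,0] .. [7.9,7.9,3.4]
lo = A.lo+B.lo = [-13.9-7.9, 5.6-7.9, -9.6+0] = [-21.800,-2.300,-9.600]
hi = A.hi+B.hi = [-2.9+7.9, 9.4+7.9, -3.9+3.4] = [5.000,17.300,-0.500]
diag = √(26.8²+19.6²+9.1²) = √1185.21 = 34.427


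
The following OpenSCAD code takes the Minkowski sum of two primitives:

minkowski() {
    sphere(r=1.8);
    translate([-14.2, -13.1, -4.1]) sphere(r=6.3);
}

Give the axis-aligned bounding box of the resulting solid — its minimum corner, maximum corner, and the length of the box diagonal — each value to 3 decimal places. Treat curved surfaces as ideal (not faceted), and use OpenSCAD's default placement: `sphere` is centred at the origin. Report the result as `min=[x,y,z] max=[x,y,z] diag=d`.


A = translate([-14.2, -13.1, -4.1]) sphere(r=6.3) → bbox [-20.5,-19.4,-10.4] .. [-7.9,-6.8,2.2]
B = sphere(r=1.8) → bbox [-1.8,-1.8,-1.8] .. [1.8,1.8,1.8]
lo = A.lo+B.lo = [-20.5-1.8, -19.4-1.8, -10.4-1.8] = [-22.300,-21.200,-12.200]
hi = A.hi+B.hi = [-7.9+1.8, -6.8+1.8, 2.2+1.8] = [-6.100,-5.000,4.000]
diag = √(16.2²+16.2²+16.2²) = √787.32 = 28.059

min=[-22.300,-21.200,-12.200] max=[-6.100,-5.000,4.000] diag=28.059


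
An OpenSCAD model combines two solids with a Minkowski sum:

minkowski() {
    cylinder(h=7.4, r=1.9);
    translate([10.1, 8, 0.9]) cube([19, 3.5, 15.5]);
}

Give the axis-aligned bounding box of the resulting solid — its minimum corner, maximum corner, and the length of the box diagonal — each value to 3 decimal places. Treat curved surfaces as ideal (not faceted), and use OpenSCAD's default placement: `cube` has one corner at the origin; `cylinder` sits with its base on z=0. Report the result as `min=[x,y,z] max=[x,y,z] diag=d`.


A = translate([10.1, 8, 0.9]) cube([19, 3.5, 15.5]) → bbox [10.1,8,0.9] .. [29.1,11.5,16.4]
B = cylinder(h=7.4, r=1.9) → bbox [-1.9,-1.9,0] .. [1.9,1.9,7.4]
lo = A.lo+B.lo = [10.1-1.9, 8-1.9, 0.9+0] = [8.200,6.100,0.900]
hi = A.hi+B.hi = [29.1+1.9, 11.5+1.9, 16.4+7.4] = [31.000,13.400,23.800]
diag = √(22.8²+7.3²+22.9²) = √1097.54 = 33.129

min=[8.200,6.100,0.900] max=[31.000,13.400,23.800] diag=33.129


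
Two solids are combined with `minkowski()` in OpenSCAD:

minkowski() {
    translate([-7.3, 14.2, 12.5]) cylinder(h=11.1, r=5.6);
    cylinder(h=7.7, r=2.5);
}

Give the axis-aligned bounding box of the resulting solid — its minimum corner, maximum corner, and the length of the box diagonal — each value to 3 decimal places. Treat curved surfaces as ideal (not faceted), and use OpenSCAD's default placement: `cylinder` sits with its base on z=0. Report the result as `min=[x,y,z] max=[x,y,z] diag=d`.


min=[-15.400,6.100,12.500] max=[0.800,22.300,31.300] diag=29.636

A = translate([-7.3, 14.2, 12.5]) cylinder(h=11.1, r=5.6) → bbox [-12.9,8.6,12.5] .. [-1.7,19.8,23.6]
B = cylinder(h=7.7, r=2.5) → bbox [-2.5,-2.5,0] .. [2.5,2.5,7.7]
lo = A.lo+B.lo = [-12.9-2.5, 8.6-2.5, 12.5+0] = [-15.400,6.100,12.500]
hi = A.hi+B.hi = [-1.7+2.5, 19.8+2.5, 23.6+7.7] = [0.800,22.300,31.300]
diag = √(16.2²+16.2²+18.8²) = √878.32 = 29.636


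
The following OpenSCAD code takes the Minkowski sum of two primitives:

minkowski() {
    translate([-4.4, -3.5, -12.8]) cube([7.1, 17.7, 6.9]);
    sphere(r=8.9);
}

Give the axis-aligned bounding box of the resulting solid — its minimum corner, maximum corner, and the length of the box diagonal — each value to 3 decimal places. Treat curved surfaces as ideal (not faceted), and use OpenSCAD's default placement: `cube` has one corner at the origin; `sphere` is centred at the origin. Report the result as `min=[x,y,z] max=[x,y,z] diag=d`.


min=[-13.300,-12.400,-21.700] max=[11.600,23.100,3.000] diag=49.903

A = translate([-4.4, -3.5, -12.8]) cube([7.1, 17.7, 6.9]) → bbox [-4.4,-3.5,-12.8] .. [2.7,14.2,-5.9]
B = sphere(r=8.9) → bbox [-8.9,-8.9,-8.9] .. [8.9,8.9,8.9]
lo = A.lo+B.lo = [-4.4-8.9, -3.5-8.9, -12.8-8.9] = [-13.300,-12.400,-21.700]
hi = A.hi+B.hi = [2.7+8.9, 14.2+8.9, -5.9+8.9] = [11.600,23.100,3.000]
diag = √(24.9²+35.5²+24.7²) = √2490.35 = 49.903


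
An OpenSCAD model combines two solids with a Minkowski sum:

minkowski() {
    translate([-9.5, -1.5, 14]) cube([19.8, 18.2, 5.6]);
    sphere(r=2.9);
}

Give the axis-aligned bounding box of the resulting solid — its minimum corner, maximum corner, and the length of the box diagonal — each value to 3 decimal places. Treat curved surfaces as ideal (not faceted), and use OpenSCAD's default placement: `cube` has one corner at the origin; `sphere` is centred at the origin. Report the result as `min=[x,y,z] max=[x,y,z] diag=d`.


A = translate([-9.5, -1.5, 14]) cube([19.8, 18.2, 5.6]) → bbox [-9.5,-1.5,14] .. [10.3,16.7,19.6]
B = sphere(r=2.9) → bbox [-2.9,-2.9,-2.9] .. [2.9,2.9,2.9]
lo = A.lo+B.lo = [-9.5-2.9, -1.5-2.9, 14-2.9] = [-12.400,-4.400,11.100]
hi = A.hi+B.hi = [10.3+2.9, 16.7+2.9, 19.6+2.9] = [13.200,19.600,22.500]
diag = √(25.6²+24²+11.4²) = √1361.32 = 36.896

min=[-12.400,-4.400,11.100] max=[13.200,19.600,22.500] diag=36.896


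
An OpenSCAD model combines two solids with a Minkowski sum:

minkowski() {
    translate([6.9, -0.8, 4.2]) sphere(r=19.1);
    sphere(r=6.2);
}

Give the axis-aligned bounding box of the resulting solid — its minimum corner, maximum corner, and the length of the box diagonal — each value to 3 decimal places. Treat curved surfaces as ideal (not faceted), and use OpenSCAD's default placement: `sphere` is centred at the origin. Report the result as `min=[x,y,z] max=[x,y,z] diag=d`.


min=[-18.400,-26.100,-21.100] max=[32.200,24.500,29.500] diag=87.642

A = translate([6.9, -0.8, 4.2]) sphere(r=19.1) → bbox [-12.2,-19.9,-14.9] .. [26,18.3,23.3]
B = sphere(r=6.2) → bbox [-6.2,-6.2,-6.2] .. [6.2,6.2,6.2]
lo = A.lo+B.lo = [-12.2-6.2, -19.9-6.2, -14.9-6.2] = [-18.400,-26.100,-21.100]
hi = A.hi+B.hi = [26+6.2, 18.3+6.2, 23.3+6.2] = [32.200,24.500,29.500]
diag = √(50.6²+50.6²+50.6²) = √7681.08 = 87.642


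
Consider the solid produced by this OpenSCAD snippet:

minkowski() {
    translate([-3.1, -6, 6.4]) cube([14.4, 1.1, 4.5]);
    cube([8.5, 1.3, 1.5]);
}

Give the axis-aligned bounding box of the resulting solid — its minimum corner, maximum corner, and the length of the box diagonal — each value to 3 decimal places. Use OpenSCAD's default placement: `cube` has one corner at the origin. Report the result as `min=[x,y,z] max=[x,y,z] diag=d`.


min=[-3.100,-6.000,6.400] max=[19.800,-3.600,12.400] diag=23.794

A = translate([-3.1, -6, 6.4]) cube([14.4, 1.1, 4.5]) → bbox [-3.1,-6,6.4] .. [11.3,-4.9,10.9]
B = cube([8.5, 1.3, 1.5]) → bbox [0,0,0] .. [8.5,1.3,1.5]
lo = A.lo+B.lo = [-3.1+0, -6+0, 6.4+0] = [-3.100,-6.000,6.400]
hi = A.hi+B.hi = [11.3+8.5, -4.9+1.3, 10.9+1.5] = [19.800,-3.600,12.400]
diag = √(22.9²+2.4²+6²) = √566.17 = 23.794


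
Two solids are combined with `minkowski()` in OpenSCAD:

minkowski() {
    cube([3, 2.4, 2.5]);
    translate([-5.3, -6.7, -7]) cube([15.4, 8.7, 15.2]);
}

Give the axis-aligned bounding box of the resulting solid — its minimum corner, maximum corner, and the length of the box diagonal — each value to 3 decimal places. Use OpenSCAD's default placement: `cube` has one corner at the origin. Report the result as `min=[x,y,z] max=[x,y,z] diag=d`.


min=[-5.300,-6.700,-7.000] max=[13.100,4.400,10.700] diag=27.840

A = translate([-5.3, -6.7, -7]) cube([15.4, 8.7, 15.2]) → bbox [-5.3,-6.7,-7] .. [10.1,2,8.2]
B = cube([3, 2.4, 2.5]) → bbox [0,0,0] .. [3,2.4,2.5]
lo = A.lo+B.lo = [-5.3+0, -6.7+0, -7+0] = [-5.300,-6.700,-7.000]
hi = A.hi+B.hi = [10.1+3, 2+2.4, 8.2+2.5] = [13.100,4.400,10.700]
diag = √(18.4²+11.1²+17.7²) = √775.06 = 27.840


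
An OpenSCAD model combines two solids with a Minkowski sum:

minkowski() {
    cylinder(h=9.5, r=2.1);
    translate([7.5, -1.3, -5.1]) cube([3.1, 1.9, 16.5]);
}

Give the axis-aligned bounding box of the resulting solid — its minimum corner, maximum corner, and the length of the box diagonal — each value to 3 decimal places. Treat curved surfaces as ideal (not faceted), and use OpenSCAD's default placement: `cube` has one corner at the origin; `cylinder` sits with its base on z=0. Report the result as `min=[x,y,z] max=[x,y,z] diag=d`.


min=[5.400,-3.400,-5.100] max=[12.700,2.700,20.900] diag=27.686

A = translate([7.5, -1.3, -5.1]) cube([3.1, 1.9, 16.5]) → bbox [7.5,-1.3,-5.1] .. [10.6,0.6,11.4]
B = cylinder(h=9.5, r=2.1) → bbox [-2.1,-2.1,0] .. [2.1,2.1,9.5]
lo = A.lo+B.lo = [7.5-2.1, -1.3-2.1, -5.1+0] = [5.400,-3.400,-5.100]
hi = A.hi+B.hi = [10.6+2.1, 0.6+2.1, 11.4+9.5] = [12.700,2.700,20.900]
diag = √(7.3²+6.1²+26²) = √766.5 = 27.686


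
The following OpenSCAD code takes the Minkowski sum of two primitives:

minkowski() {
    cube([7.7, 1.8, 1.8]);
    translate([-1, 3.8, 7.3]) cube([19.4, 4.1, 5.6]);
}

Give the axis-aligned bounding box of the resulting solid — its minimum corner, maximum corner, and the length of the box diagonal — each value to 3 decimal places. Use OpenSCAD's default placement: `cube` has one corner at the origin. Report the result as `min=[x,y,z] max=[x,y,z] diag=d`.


A = translate([-1, 3.8, 7.3]) cube([19.4, 4.1, 5.6]) → bbox [-1,3.8,7.3] .. [18.4,7.9,12.9]
B = cube([7.7, 1.8, 1.8]) → bbox [0,0,0] .. [7.7,1.8,1.8]
lo = A.lo+B.lo = [-1+0, 3.8+0, 7.3+0] = [-1.000,3.800,7.300]
hi = A.hi+B.hi = [18.4+7.7, 7.9+1.8, 12.9+1.8] = [26.100,9.700,14.700]
diag = √(27.1²+5.9²+7.4²) = √823.98 = 28.705

min=[-1.000,3.800,7.300] max=[26.100,9.700,14.700] diag=28.705


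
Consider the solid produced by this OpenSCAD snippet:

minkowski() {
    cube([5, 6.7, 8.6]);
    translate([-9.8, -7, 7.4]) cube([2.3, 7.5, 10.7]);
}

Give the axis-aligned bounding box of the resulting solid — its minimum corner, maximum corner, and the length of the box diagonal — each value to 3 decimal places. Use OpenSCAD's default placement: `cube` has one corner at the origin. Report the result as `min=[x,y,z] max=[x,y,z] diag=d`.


A = translate([-9.8, -7, 7.4]) cube([2.3, 7.5, 10.7]) → bbox [-9.8,-7,7.4] .. [-7.5,0.5,18.1]
B = cube([5, 6.7, 8.6]) → bbox [0,0,0] .. [5,6.7,8.6]
lo = A.lo+B.lo = [-9.8+0, -7+0, 7.4+0] = [-9.800,-7.000,7.400]
hi = A.hi+B.hi = [-7.5+5, 0.5+6.7, 18.1+8.6] = [-2.500,7.200,26.700]
diag = √(7.3²+14.2²+19.3²) = √627.42 = 25.048

min=[-9.800,-7.000,7.400] max=[-2.500,7.200,26.700] diag=25.048


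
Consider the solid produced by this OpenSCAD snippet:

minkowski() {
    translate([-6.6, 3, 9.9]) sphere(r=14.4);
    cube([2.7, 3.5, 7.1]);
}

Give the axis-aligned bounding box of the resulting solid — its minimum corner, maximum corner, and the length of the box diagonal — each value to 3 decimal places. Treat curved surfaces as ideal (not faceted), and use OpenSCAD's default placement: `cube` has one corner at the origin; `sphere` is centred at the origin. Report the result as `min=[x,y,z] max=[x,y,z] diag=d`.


min=[-21.000,-11.400,-4.500] max=[10.500,20.900,31.400] diag=57.657

A = translate([-6.6, 3, 9.9]) sphere(r=14.4) → bbox [-21,-11.4,-4.5] .. [7.8,17.4,24.3]
B = cube([2.7, 3.5, 7.1]) → bbox [0,0,0] .. [2.7,3.5,7.1]
lo = A.lo+B.lo = [-21+0, -11.4+0, -4.5+0] = [-21.000,-11.400,-4.500]
hi = A.hi+B.hi = [7.8+2.7, 17.4+3.5, 24.3+7.1] = [10.500,20.900,31.400]
diag = √(31.5²+32.3²+35.9²) = √3324.35 = 57.657


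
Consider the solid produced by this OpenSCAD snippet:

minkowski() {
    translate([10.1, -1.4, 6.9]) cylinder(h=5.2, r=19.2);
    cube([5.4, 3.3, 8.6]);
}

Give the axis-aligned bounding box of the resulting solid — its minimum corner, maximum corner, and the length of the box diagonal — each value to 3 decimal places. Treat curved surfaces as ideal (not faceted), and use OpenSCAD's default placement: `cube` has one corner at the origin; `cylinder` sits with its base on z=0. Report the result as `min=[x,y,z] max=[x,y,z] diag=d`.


A = translate([10.1, -1.4, 6.9]) cylinder(h=5.2, r=19.2) → bbox [-9.1,-20.6,6.9] .. [29.3,17.8,12.1]
B = cube([5.4, 3.3, 8.6]) → bbox [0,0,0] .. [5.4,3.3,8.6]
lo = A.lo+B.lo = [-9.1+0, -20.6+0, 6.9+0] = [-9.100,-20.600,6.900]
hi = A.hi+B.hi = [29.3+5.4, 17.8+3.3, 12.1+8.6] = [34.700,21.100,20.700]
diag = √(43.8²+41.7²+13.8²) = √3847.77 = 62.030

min=[-9.100,-20.600,6.900] max=[34.700,21.100,20.700] diag=62.030


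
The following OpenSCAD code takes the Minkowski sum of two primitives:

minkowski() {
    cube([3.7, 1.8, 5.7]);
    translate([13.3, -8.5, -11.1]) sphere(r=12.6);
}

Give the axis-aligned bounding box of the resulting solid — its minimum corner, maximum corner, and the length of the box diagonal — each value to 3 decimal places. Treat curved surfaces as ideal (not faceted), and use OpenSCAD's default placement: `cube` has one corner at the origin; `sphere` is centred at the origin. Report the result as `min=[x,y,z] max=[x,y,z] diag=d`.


A = translate([13.3, -8.5, -11.1]) sphere(r=12.6) → bbox [0.7,-21.1,-23.7] .. [25.9,4.1,1.5]
B = cube([3.7, 1.8, 5.7]) → bbox [0,0,0] .. [3.7,1.8,5.7]
lo = A.lo+B.lo = [0.7+0, -21.1+0, -23.7+0] = [0.700,-21.100,-23.700]
hi = A.hi+B.hi = [25.9+3.7, 4.1+1.8, 1.5+5.7] = [29.600,5.900,7.200]
diag = √(28.9²+27²+30.9²) = √2519.02 = 50.190

min=[0.700,-21.100,-23.700] max=[29.600,5.900,7.200] diag=50.190


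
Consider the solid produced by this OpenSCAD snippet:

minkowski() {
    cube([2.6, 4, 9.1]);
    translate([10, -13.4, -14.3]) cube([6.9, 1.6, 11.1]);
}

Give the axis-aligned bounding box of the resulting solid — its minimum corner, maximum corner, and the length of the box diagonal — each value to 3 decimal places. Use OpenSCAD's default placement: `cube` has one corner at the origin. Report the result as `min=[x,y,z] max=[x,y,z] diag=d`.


A = translate([10, -13.4, -14.3]) cube([6.9, 1.6, 11.1]) → bbox [10,-13.4,-14.3] .. [16.9,-11.8,-3.2]
B = cube([2.6, 4, 9.1]) → bbox [0,0,0] .. [2.6,4,9.1]
lo = A.lo+B.lo = [10+0, -13.4+0, -14.3+0] = [10.000,-13.400,-14.300]
hi = A.hi+B.hi = [16.9+2.6, -11.8+4, -3.2+9.1] = [19.500,-7.800,5.900]
diag = √(9.5²+5.6²+20.2²) = √529.65 = 23.014

min=[10.000,-13.400,-14.300] max=[19.500,-7.800,5.900] diag=23.014


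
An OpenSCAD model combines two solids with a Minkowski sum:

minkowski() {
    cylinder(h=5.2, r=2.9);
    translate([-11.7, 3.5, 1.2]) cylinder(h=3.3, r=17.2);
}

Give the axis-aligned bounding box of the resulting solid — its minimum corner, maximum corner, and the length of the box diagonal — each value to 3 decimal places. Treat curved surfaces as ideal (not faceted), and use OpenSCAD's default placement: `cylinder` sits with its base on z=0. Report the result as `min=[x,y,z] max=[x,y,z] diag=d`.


min=[-31.800,-16.600,1.200] max=[8.400,23.600,9.700] diag=57.483

A = translate([-11.7, 3.5, 1.2]) cylinder(h=3.3, r=17.2) → bbox [-28.9,-13.7,1.2] .. [5.5,20.7,4.5]
B = cylinder(h=5.2, r=2.9) → bbox [-2.9,-2.9,0] .. [2.9,2.9,5.2]
lo = A.lo+B.lo = [-28.9-2.9, -13.7-2.9, 1.2+0] = [-31.800,-16.600,1.200]
hi = A.hi+B.hi = [5.5+2.9, 20.7+2.9, 4.5+5.2] = [8.400,23.600,9.700]
diag = √(40.2²+40.2²+8.5²) = √3304.33 = 57.483


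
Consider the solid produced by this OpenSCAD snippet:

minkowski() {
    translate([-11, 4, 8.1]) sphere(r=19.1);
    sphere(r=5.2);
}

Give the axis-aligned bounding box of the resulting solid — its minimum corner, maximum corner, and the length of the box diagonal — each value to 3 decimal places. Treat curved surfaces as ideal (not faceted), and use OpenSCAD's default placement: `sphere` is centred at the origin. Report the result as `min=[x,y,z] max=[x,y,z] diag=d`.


min=[-35.300,-20.300,-16.200] max=[13.300,28.300,32.400] diag=84.178

A = translate([-11, 4, 8.1]) sphere(r=19.1) → bbox [-30.1,-15.1,-11] .. [8.1,23.1,27.2]
B = sphere(r=5.2) → bbox [-5.2,-5.2,-5.2] .. [5.2,5.2,5.2]
lo = A.lo+B.lo = [-30.1-5.2, -15.1-5.2, -11-5.2] = [-35.300,-20.300,-16.200]
hi = A.hi+B.hi = [8.1+5.2, 23.1+5.2, 27.2+5.2] = [13.300,28.300,32.400]
diag = √(48.6²+48.6²+48.6²) = √7085.88 = 84.178


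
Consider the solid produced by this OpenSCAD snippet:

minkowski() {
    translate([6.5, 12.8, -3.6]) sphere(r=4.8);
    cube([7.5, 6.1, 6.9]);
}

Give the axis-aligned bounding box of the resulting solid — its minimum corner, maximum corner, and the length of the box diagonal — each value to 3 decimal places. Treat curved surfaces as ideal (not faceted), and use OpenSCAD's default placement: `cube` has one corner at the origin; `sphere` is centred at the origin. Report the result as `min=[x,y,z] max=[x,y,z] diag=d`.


min=[1.700,8.000,-8.400] max=[18.800,23.700,8.100] diag=28.481

A = translate([6.5, 12.8, -3.6]) sphere(r=4.8) → bbox [1.7,8,-8.4] .. [11.3,17.6,1.2]
B = cube([7.5, 6.1, 6.9]) → bbox [0,0,0] .. [7.5,6.1,6.9]
lo = A.lo+B.lo = [1.7+0, 8+0, -8.4+0] = [1.700,8.000,-8.400]
hi = A.hi+B.hi = [11.3+7.5, 17.6+6.1, 1.2+6.9] = [18.800,23.700,8.100]
diag = √(17.1²+15.7²+16.5²) = √811.15 = 28.481


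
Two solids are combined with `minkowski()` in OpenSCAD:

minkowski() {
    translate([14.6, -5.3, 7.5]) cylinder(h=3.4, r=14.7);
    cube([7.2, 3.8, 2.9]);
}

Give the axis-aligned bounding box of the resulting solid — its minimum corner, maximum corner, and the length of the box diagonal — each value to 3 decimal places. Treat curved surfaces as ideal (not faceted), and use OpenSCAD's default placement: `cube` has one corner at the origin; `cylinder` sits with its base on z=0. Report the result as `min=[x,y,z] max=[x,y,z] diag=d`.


A = translate([14.6, -5.3, 7.5]) cylinder(h=3.4, r=14.7) → bbox [-0.1,-20,7.5] .. [29.3,9.4,10.9]
B = cube([7.2, 3.8, 2.9]) → bbox [0,0,0] .. [7.2,3.8,2.9]
lo = A.lo+B.lo = [-0.1+0, -20+0, 7.5+0] = [-0.100,-20.000,7.500]
hi = A.hi+B.hi = [29.3+7.2, 9.4+3.8, 10.9+2.9] = [36.500,13.200,13.800]
diag = √(36.6²+33.2²+6.3²) = √2481.49 = 49.815

min=[-0.100,-20.000,7.500] max=[36.500,13.200,13.800] diag=49.815


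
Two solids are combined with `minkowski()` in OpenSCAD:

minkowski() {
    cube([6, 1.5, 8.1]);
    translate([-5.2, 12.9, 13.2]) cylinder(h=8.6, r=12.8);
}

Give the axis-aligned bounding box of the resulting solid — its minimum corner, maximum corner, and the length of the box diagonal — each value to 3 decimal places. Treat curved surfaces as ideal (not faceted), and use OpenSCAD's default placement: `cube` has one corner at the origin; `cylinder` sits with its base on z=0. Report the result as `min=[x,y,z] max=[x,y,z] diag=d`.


min=[-18.000,0.100,13.200] max=[13.600,27.200,29.900] diag=44.854

A = translate([-5.2, 12.9, 13.2]) cylinder(h=8.6, r=12.8) → bbox [-18,0.1,13.2] .. [7.6,25.7,21.8]
B = cube([6, 1.5, 8.1]) → bbox [0,0,0] .. [6,1.5,8.1]
lo = A.lo+B.lo = [-18+0, 0.1+0, 13.2+0] = [-18.000,0.100,13.200]
hi = A.hi+B.hi = [7.6+6, 25.7+1.5, 21.8+8.1] = [13.600,27.200,29.900]
diag = √(31.6²+27.1²+16.7²) = √2011.86 = 44.854


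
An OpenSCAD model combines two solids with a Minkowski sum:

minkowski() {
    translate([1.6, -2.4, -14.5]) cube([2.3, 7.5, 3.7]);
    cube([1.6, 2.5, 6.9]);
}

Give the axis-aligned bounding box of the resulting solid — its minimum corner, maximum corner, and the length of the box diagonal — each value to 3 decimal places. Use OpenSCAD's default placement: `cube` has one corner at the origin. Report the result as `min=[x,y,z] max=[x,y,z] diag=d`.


A = translate([1.6, -2.4, -14.5]) cube([2.3, 7.5, 3.7]) → bbox [1.6,-2.4,-14.5] .. [3.9,5.1,-10.8]
B = cube([1.6, 2.5, 6.9]) → bbox [0,0,0] .. [1.6,2.5,6.9]
lo = A.lo+B.lo = [1.6+0, -2.4+0, -14.5+0] = [1.600,-2.400,-14.500]
hi = A.hi+B.hi = [3.9+1.6, 5.1+2.5, -10.8+6.9] = [5.500,7.600,-3.900]
diag = √(3.9²+10²+10.6²) = √227.57 = 15.085

min=[1.600,-2.400,-14.500] max=[5.500,7.600,-3.900] diag=15.085


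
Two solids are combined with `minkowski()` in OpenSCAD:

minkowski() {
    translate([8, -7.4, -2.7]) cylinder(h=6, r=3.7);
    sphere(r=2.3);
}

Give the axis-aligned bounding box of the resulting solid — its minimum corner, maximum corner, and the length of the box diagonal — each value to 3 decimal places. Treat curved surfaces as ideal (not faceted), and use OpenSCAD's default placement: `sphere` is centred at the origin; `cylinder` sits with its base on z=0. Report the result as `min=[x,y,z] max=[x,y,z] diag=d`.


A = translate([8, -7.4, -2.7]) cylinder(h=6, r=3.7) → bbox [4.3,-11.1,-2.7] .. [11.7,-3.7,3.3]
B = sphere(r=2.3) → bbox [-2.3,-2.3,-2.3] .. [2.3,2.3,2.3]
lo = A.lo+B.lo = [4.3-2.3, -11.1-2.3, -2.7-2.3] = [2.000,-13.400,-5.000]
hi = A.hi+B.hi = [11.7+2.3, -3.7+2.3, 3.3+2.3] = [14.000,-1.400,5.600]
diag = √(12²+12²+10.6²) = √400.36 = 20.009

min=[2.000,-13.400,-5.000] max=[14.000,-1.400,5.600] diag=20.009
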